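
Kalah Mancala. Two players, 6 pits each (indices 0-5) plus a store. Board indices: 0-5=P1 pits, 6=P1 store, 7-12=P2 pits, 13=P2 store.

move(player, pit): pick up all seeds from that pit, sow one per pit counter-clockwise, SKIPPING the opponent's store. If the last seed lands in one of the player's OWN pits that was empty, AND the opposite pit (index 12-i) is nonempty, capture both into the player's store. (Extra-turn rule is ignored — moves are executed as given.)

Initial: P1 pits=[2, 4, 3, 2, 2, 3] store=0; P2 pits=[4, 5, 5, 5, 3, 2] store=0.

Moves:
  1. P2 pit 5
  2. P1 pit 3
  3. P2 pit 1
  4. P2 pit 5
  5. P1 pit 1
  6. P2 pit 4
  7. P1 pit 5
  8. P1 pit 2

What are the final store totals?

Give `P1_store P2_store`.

Answer: 2 4

Derivation:
Move 1: P2 pit5 -> P1=[3,4,3,2,2,3](0) P2=[4,5,5,5,3,0](1)
Move 2: P1 pit3 -> P1=[3,4,3,0,3,4](0) P2=[4,5,5,5,3,0](1)
Move 3: P2 pit1 -> P1=[3,4,3,0,3,4](0) P2=[4,0,6,6,4,1](2)
Move 4: P2 pit5 -> P1=[3,4,3,0,3,4](0) P2=[4,0,6,6,4,0](3)
Move 5: P1 pit1 -> P1=[3,0,4,1,4,5](0) P2=[4,0,6,6,4,0](3)
Move 6: P2 pit4 -> P1=[4,1,4,1,4,5](0) P2=[4,0,6,6,0,1](4)
Move 7: P1 pit5 -> P1=[4,1,4,1,4,0](1) P2=[5,1,7,7,0,1](4)
Move 8: P1 pit2 -> P1=[4,1,0,2,5,1](2) P2=[5,1,7,7,0,1](4)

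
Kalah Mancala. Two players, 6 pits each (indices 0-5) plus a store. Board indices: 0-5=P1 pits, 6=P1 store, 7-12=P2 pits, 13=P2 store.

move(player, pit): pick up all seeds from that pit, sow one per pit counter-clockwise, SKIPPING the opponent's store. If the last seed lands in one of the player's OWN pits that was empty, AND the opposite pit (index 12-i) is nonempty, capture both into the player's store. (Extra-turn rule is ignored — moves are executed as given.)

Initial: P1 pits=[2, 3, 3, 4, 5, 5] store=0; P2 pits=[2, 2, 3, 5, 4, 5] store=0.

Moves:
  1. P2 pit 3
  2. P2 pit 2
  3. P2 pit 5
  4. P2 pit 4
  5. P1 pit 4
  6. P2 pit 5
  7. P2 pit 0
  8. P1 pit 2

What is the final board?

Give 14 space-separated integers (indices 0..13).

Answer: 5 6 0 7 1 8 2 1 4 2 3 0 0 4

Derivation:
Move 1: P2 pit3 -> P1=[3,4,3,4,5,5](0) P2=[2,2,3,0,5,6](1)
Move 2: P2 pit2 -> P1=[3,4,3,4,5,5](0) P2=[2,2,0,1,6,7](1)
Move 3: P2 pit5 -> P1=[4,5,4,5,6,6](0) P2=[2,2,0,1,6,0](2)
Move 4: P2 pit4 -> P1=[5,6,5,6,6,6](0) P2=[2,2,0,1,0,1](3)
Move 5: P1 pit4 -> P1=[5,6,5,6,0,7](1) P2=[3,3,1,2,0,1](3)
Move 6: P2 pit5 -> P1=[5,6,5,6,0,7](1) P2=[3,3,1,2,0,0](4)
Move 7: P2 pit0 -> P1=[5,6,5,6,0,7](1) P2=[0,4,2,3,0,0](4)
Move 8: P1 pit2 -> P1=[5,6,0,7,1,8](2) P2=[1,4,2,3,0,0](4)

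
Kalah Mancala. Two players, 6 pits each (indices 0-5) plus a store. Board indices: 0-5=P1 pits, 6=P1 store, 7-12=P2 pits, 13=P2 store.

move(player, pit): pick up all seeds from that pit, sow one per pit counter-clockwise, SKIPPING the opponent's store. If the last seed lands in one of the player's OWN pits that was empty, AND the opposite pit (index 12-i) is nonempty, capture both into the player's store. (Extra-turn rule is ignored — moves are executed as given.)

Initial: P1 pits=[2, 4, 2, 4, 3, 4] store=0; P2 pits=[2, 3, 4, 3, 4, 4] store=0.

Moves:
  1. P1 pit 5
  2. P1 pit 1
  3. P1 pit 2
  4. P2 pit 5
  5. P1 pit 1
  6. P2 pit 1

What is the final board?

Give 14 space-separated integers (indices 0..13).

Answer: 0 0 2 6 5 1 5 0 0 6 4 5 0 5

Derivation:
Move 1: P1 pit5 -> P1=[2,4,2,4,3,0](1) P2=[3,4,5,3,4,4](0)
Move 2: P1 pit1 -> P1=[2,0,3,5,4,0](5) P2=[0,4,5,3,4,4](0)
Move 3: P1 pit2 -> P1=[2,0,0,6,5,1](5) P2=[0,4,5,3,4,4](0)
Move 4: P2 pit5 -> P1=[3,1,1,6,5,1](5) P2=[0,4,5,3,4,0](1)
Move 5: P1 pit1 -> P1=[3,0,2,6,5,1](5) P2=[0,4,5,3,4,0](1)
Move 6: P2 pit1 -> P1=[0,0,2,6,5,1](5) P2=[0,0,6,4,5,0](5)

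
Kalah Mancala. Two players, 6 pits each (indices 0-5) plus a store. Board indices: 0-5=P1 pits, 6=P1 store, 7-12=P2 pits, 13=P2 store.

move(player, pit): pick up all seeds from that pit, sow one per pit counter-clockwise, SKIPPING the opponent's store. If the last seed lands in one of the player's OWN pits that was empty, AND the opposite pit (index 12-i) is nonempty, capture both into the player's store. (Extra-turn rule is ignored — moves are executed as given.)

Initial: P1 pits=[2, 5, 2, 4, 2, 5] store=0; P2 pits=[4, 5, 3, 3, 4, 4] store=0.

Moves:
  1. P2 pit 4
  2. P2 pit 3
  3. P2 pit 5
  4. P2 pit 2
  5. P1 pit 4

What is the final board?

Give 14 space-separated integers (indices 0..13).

Answer: 0 7 3 5 0 6 1 5 5 0 1 2 0 8

Derivation:
Move 1: P2 pit4 -> P1=[3,6,2,4,2,5](0) P2=[4,5,3,3,0,5](1)
Move 2: P2 pit3 -> P1=[3,6,2,4,2,5](0) P2=[4,5,3,0,1,6](2)
Move 3: P2 pit5 -> P1=[4,7,3,5,3,5](0) P2=[4,5,3,0,1,0](3)
Move 4: P2 pit2 -> P1=[0,7,3,5,3,5](0) P2=[4,5,0,1,2,0](8)
Move 5: P1 pit4 -> P1=[0,7,3,5,0,6](1) P2=[5,5,0,1,2,0](8)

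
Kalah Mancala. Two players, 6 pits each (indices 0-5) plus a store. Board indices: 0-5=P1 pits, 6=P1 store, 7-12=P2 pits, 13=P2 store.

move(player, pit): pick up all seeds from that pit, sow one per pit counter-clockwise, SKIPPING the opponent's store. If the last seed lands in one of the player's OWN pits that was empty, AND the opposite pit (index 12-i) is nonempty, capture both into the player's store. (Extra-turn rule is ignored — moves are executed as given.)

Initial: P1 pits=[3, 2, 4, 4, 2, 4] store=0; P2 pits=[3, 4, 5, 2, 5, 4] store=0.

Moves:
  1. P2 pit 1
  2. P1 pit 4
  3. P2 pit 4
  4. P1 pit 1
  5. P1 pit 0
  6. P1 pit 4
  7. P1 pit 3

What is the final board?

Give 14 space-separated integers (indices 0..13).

Move 1: P2 pit1 -> P1=[3,2,4,4,2,4](0) P2=[3,0,6,3,6,5](0)
Move 2: P1 pit4 -> P1=[3,2,4,4,0,5](1) P2=[3,0,6,3,6,5](0)
Move 3: P2 pit4 -> P1=[4,3,5,5,0,5](1) P2=[3,0,6,3,0,6](1)
Move 4: P1 pit1 -> P1=[4,0,6,6,1,5](1) P2=[3,0,6,3,0,6](1)
Move 5: P1 pit0 -> P1=[0,1,7,7,2,5](1) P2=[3,0,6,3,0,6](1)
Move 6: P1 pit4 -> P1=[0,1,7,7,0,6](2) P2=[3,0,6,3,0,6](1)
Move 7: P1 pit3 -> P1=[0,1,7,0,1,7](3) P2=[4,1,7,4,0,6](1)

Answer: 0 1 7 0 1 7 3 4 1 7 4 0 6 1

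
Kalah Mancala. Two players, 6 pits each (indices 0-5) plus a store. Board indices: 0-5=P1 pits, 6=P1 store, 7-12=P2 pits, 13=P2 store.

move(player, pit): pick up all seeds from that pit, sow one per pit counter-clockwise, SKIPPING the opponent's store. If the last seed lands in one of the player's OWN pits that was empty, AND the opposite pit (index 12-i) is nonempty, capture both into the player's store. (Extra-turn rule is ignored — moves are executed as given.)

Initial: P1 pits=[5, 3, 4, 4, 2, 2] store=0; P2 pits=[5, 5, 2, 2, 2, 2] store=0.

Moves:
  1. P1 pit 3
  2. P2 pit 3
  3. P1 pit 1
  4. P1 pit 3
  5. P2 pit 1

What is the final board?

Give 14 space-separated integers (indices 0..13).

Move 1: P1 pit3 -> P1=[5,3,4,0,3,3](1) P2=[6,5,2,2,2,2](0)
Move 2: P2 pit3 -> P1=[5,3,4,0,3,3](1) P2=[6,5,2,0,3,3](0)
Move 3: P1 pit1 -> P1=[5,0,5,1,4,3](1) P2=[6,5,2,0,3,3](0)
Move 4: P1 pit3 -> P1=[5,0,5,0,5,3](1) P2=[6,5,2,0,3,3](0)
Move 5: P2 pit1 -> P1=[5,0,5,0,5,3](1) P2=[6,0,3,1,4,4](1)

Answer: 5 0 5 0 5 3 1 6 0 3 1 4 4 1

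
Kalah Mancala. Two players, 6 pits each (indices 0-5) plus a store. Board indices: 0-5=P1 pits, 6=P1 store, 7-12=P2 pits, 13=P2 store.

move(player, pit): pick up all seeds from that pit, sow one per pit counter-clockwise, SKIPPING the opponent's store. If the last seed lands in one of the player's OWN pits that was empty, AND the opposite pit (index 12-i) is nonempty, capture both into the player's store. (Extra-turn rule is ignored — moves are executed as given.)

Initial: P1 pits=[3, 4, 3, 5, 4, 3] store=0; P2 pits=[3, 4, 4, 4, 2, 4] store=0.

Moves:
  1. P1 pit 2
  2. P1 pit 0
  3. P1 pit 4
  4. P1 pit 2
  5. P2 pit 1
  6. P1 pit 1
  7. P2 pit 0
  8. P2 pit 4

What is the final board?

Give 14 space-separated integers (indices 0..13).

Move 1: P1 pit2 -> P1=[3,4,0,6,5,4](0) P2=[3,4,4,4,2,4](0)
Move 2: P1 pit0 -> P1=[0,5,1,7,5,4](0) P2=[3,4,4,4,2,4](0)
Move 3: P1 pit4 -> P1=[0,5,1,7,0,5](1) P2=[4,5,5,4,2,4](0)
Move 4: P1 pit2 -> P1=[0,5,0,8,0,5](1) P2=[4,5,5,4,2,4](0)
Move 5: P2 pit1 -> P1=[0,5,0,8,0,5](1) P2=[4,0,6,5,3,5](1)
Move 6: P1 pit1 -> P1=[0,0,1,9,1,6](2) P2=[4,0,6,5,3,5](1)
Move 7: P2 pit0 -> P1=[0,0,1,9,1,6](2) P2=[0,1,7,6,4,5](1)
Move 8: P2 pit4 -> P1=[1,1,1,9,1,6](2) P2=[0,1,7,6,0,6](2)

Answer: 1 1 1 9 1 6 2 0 1 7 6 0 6 2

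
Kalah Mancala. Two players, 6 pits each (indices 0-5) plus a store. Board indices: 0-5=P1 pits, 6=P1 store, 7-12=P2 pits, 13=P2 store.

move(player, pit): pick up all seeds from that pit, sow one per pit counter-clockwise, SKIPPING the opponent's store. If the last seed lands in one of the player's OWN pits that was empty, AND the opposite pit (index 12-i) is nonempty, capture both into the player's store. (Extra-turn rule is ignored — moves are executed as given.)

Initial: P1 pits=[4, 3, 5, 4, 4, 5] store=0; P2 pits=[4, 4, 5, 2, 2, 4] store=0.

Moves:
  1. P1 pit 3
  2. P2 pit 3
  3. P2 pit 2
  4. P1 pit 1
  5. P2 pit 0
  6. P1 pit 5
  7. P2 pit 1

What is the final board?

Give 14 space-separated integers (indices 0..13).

Answer: 6 0 6 1 6 0 2 1 0 3 4 7 8 2

Derivation:
Move 1: P1 pit3 -> P1=[4,3,5,0,5,6](1) P2=[5,4,5,2,2,4](0)
Move 2: P2 pit3 -> P1=[4,3,5,0,5,6](1) P2=[5,4,5,0,3,5](0)
Move 3: P2 pit2 -> P1=[5,3,5,0,5,6](1) P2=[5,4,0,1,4,6](1)
Move 4: P1 pit1 -> P1=[5,0,6,1,6,6](1) P2=[5,4,0,1,4,6](1)
Move 5: P2 pit0 -> P1=[5,0,6,1,6,6](1) P2=[0,5,1,2,5,7](1)
Move 6: P1 pit5 -> P1=[5,0,6,1,6,0](2) P2=[1,6,2,3,6,7](1)
Move 7: P2 pit1 -> P1=[6,0,6,1,6,0](2) P2=[1,0,3,4,7,8](2)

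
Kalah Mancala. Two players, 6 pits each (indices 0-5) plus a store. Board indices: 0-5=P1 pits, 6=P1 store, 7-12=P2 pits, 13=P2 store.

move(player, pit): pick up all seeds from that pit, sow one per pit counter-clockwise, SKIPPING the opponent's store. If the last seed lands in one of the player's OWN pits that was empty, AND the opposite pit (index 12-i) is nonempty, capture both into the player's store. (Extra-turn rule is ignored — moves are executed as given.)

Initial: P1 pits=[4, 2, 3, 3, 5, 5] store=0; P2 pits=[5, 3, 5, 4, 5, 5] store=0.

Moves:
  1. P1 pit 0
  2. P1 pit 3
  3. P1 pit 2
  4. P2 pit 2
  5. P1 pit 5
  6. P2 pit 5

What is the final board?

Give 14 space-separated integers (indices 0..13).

Move 1: P1 pit0 -> P1=[0,3,4,4,6,5](0) P2=[5,3,5,4,5,5](0)
Move 2: P1 pit3 -> P1=[0,3,4,0,7,6](1) P2=[6,3,5,4,5,5](0)
Move 3: P1 pit2 -> P1=[0,3,0,1,8,7](2) P2=[6,3,5,4,5,5](0)
Move 4: P2 pit2 -> P1=[1,3,0,1,8,7](2) P2=[6,3,0,5,6,6](1)
Move 5: P1 pit5 -> P1=[1,3,0,1,8,0](3) P2=[7,4,1,6,7,7](1)
Move 6: P2 pit5 -> P1=[2,4,1,2,9,1](3) P2=[7,4,1,6,7,0](2)

Answer: 2 4 1 2 9 1 3 7 4 1 6 7 0 2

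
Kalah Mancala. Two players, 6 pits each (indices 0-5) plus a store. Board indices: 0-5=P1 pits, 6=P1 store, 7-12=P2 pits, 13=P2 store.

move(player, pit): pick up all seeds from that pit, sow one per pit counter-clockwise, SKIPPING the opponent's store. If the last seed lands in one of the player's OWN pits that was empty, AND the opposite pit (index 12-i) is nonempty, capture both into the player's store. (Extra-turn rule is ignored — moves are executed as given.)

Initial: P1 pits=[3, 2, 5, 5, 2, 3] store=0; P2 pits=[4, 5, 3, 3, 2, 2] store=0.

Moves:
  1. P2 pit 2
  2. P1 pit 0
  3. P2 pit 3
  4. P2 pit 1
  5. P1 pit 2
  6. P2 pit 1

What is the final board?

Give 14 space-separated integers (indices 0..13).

Answer: 1 3 0 7 3 4 1 5 0 2 1 5 5 2

Derivation:
Move 1: P2 pit2 -> P1=[3,2,5,5,2,3](0) P2=[4,5,0,4,3,3](0)
Move 2: P1 pit0 -> P1=[0,3,6,6,2,3](0) P2=[4,5,0,4,3,3](0)
Move 3: P2 pit3 -> P1=[1,3,6,6,2,3](0) P2=[4,5,0,0,4,4](1)
Move 4: P2 pit1 -> P1=[1,3,6,6,2,3](0) P2=[4,0,1,1,5,5](2)
Move 5: P1 pit2 -> P1=[1,3,0,7,3,4](1) P2=[5,1,1,1,5,5](2)
Move 6: P2 pit1 -> P1=[1,3,0,7,3,4](1) P2=[5,0,2,1,5,5](2)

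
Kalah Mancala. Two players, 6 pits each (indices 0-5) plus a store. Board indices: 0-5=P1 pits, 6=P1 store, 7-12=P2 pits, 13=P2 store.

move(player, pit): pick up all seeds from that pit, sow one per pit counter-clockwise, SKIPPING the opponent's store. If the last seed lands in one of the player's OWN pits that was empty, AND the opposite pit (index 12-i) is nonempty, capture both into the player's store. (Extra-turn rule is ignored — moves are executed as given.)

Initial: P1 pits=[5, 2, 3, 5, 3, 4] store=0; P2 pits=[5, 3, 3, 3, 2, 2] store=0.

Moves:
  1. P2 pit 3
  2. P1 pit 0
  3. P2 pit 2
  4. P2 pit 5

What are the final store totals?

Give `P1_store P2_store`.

Answer: 0 2

Derivation:
Move 1: P2 pit3 -> P1=[5,2,3,5,3,4](0) P2=[5,3,3,0,3,3](1)
Move 2: P1 pit0 -> P1=[0,3,4,6,4,5](0) P2=[5,3,3,0,3,3](1)
Move 3: P2 pit2 -> P1=[0,3,4,6,4,5](0) P2=[5,3,0,1,4,4](1)
Move 4: P2 pit5 -> P1=[1,4,5,6,4,5](0) P2=[5,3,0,1,4,0](2)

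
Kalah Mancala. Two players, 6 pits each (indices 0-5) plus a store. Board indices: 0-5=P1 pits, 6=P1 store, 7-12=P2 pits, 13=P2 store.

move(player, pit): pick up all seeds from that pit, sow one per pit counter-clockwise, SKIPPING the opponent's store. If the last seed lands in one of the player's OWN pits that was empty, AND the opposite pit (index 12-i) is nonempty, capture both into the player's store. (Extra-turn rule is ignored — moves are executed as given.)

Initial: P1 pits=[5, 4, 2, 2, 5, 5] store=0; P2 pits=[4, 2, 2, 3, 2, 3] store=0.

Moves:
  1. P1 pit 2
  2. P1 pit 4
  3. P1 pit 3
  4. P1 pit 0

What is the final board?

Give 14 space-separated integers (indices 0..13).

Answer: 0 5 1 1 2 8 2 5 3 3 4 2 3 0

Derivation:
Move 1: P1 pit2 -> P1=[5,4,0,3,6,5](0) P2=[4,2,2,3,2,3](0)
Move 2: P1 pit4 -> P1=[5,4,0,3,0,6](1) P2=[5,3,3,4,2,3](0)
Move 3: P1 pit3 -> P1=[5,4,0,0,1,7](2) P2=[5,3,3,4,2,3](0)
Move 4: P1 pit0 -> P1=[0,5,1,1,2,8](2) P2=[5,3,3,4,2,3](0)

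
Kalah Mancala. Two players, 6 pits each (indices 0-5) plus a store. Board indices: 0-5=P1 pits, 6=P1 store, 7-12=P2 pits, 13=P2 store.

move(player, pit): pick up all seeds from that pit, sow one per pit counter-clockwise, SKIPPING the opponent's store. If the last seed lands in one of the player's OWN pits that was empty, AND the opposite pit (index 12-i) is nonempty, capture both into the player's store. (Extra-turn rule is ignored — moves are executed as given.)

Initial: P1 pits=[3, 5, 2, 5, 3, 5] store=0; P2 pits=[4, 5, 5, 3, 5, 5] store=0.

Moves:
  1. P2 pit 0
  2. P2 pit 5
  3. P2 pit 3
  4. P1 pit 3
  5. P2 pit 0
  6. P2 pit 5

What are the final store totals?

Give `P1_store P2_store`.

Move 1: P2 pit0 -> P1=[3,5,2,5,3,5](0) P2=[0,6,6,4,6,5](0)
Move 2: P2 pit5 -> P1=[4,6,3,6,3,5](0) P2=[0,6,6,4,6,0](1)
Move 3: P2 pit3 -> P1=[5,6,3,6,3,5](0) P2=[0,6,6,0,7,1](2)
Move 4: P1 pit3 -> P1=[5,6,3,0,4,6](1) P2=[1,7,7,0,7,1](2)
Move 5: P2 pit0 -> P1=[5,6,3,0,4,6](1) P2=[0,8,7,0,7,1](2)
Move 6: P2 pit5 -> P1=[5,6,3,0,4,6](1) P2=[0,8,7,0,7,0](3)

Answer: 1 3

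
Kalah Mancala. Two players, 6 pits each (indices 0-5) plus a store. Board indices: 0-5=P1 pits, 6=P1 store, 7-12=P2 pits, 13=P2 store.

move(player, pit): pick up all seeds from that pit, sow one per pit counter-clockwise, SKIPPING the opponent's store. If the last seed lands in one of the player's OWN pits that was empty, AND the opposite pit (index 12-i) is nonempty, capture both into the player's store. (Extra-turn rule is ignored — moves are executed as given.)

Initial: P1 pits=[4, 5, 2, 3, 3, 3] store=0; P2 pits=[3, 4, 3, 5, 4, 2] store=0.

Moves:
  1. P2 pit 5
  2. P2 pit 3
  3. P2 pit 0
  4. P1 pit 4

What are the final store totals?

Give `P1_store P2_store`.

Move 1: P2 pit5 -> P1=[5,5,2,3,3,3](0) P2=[3,4,3,5,4,0](1)
Move 2: P2 pit3 -> P1=[6,6,2,3,3,3](0) P2=[3,4,3,0,5,1](2)
Move 3: P2 pit0 -> P1=[6,6,0,3,3,3](0) P2=[0,5,4,0,5,1](5)
Move 4: P1 pit4 -> P1=[6,6,0,3,0,4](1) P2=[1,5,4,0,5,1](5)

Answer: 1 5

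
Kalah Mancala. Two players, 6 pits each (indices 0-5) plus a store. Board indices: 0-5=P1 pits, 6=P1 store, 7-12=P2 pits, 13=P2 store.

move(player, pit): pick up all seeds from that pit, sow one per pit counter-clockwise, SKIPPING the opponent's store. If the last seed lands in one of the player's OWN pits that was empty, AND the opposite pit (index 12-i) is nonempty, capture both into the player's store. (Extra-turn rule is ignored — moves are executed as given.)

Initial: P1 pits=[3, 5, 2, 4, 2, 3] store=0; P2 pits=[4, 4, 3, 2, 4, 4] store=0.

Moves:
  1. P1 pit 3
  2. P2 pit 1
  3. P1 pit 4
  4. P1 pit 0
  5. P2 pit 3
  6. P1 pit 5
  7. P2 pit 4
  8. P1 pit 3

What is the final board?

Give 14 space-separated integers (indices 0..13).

Move 1: P1 pit3 -> P1=[3,5,2,0,3,4](1) P2=[5,4,3,2,4,4](0)
Move 2: P2 pit1 -> P1=[3,5,2,0,3,4](1) P2=[5,0,4,3,5,5](0)
Move 3: P1 pit4 -> P1=[3,5,2,0,0,5](2) P2=[6,0,4,3,5,5](0)
Move 4: P1 pit0 -> P1=[0,6,3,0,0,5](7) P2=[6,0,0,3,5,5](0)
Move 5: P2 pit3 -> P1=[0,6,3,0,0,5](7) P2=[6,0,0,0,6,6](1)
Move 6: P1 pit5 -> P1=[0,6,3,0,0,0](8) P2=[7,1,1,1,6,6](1)
Move 7: P2 pit4 -> P1=[1,7,4,1,0,0](8) P2=[7,1,1,1,0,7](2)
Move 8: P1 pit3 -> P1=[1,7,4,0,0,0](10) P2=[7,0,1,1,0,7](2)

Answer: 1 7 4 0 0 0 10 7 0 1 1 0 7 2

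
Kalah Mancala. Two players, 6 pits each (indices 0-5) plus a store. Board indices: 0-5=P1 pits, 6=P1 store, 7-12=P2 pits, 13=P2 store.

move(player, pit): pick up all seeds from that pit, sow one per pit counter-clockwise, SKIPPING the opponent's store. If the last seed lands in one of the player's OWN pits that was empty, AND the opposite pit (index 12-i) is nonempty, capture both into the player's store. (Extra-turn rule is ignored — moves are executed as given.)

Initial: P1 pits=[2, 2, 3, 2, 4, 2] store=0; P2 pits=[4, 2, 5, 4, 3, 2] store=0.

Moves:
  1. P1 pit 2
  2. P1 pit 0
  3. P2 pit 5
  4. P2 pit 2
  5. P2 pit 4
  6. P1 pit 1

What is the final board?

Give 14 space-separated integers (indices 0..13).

Answer: 3 0 1 4 6 4 5 4 2 0 1 0 2 3

Derivation:
Move 1: P1 pit2 -> P1=[2,2,0,3,5,3](0) P2=[4,2,5,4,3,2](0)
Move 2: P1 pit0 -> P1=[0,3,0,3,5,3](5) P2=[4,2,5,0,3,2](0)
Move 3: P2 pit5 -> P1=[1,3,0,3,5,3](5) P2=[4,2,5,0,3,0](1)
Move 4: P2 pit2 -> P1=[2,3,0,3,5,3](5) P2=[4,2,0,1,4,1](2)
Move 5: P2 pit4 -> P1=[3,4,0,3,5,3](5) P2=[4,2,0,1,0,2](3)
Move 6: P1 pit1 -> P1=[3,0,1,4,6,4](5) P2=[4,2,0,1,0,2](3)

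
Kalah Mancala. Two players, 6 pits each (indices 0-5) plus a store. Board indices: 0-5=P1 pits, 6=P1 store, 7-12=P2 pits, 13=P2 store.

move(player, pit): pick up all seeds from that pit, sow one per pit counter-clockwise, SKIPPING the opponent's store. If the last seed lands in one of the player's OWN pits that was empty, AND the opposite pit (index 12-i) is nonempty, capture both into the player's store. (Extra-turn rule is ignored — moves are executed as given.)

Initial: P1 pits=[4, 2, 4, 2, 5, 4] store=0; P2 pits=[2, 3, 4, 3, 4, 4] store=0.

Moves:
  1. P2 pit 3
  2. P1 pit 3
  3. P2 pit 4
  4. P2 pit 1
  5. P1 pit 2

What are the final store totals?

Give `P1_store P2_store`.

Answer: 1 6

Derivation:
Move 1: P2 pit3 -> P1=[4,2,4,2,5,4](0) P2=[2,3,4,0,5,5](1)
Move 2: P1 pit3 -> P1=[4,2,4,0,6,5](0) P2=[2,3,4,0,5,5](1)
Move 3: P2 pit4 -> P1=[5,3,5,0,6,5](0) P2=[2,3,4,0,0,6](2)
Move 4: P2 pit1 -> P1=[5,0,5,0,6,5](0) P2=[2,0,5,1,0,6](6)
Move 5: P1 pit2 -> P1=[5,0,0,1,7,6](1) P2=[3,0,5,1,0,6](6)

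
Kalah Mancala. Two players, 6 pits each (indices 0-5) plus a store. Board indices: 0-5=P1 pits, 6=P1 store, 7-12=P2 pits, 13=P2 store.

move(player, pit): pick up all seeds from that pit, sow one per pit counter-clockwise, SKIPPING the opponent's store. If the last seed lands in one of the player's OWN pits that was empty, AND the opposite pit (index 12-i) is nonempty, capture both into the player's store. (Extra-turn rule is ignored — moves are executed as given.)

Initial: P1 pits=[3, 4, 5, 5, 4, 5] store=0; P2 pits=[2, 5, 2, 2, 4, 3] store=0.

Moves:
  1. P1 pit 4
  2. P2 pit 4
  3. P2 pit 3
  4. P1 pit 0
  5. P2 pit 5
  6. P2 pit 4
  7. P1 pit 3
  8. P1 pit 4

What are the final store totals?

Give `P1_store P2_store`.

Answer: 9 4

Derivation:
Move 1: P1 pit4 -> P1=[3,4,5,5,0,6](1) P2=[3,6,2,2,4,3](0)
Move 2: P2 pit4 -> P1=[4,5,5,5,0,6](1) P2=[3,6,2,2,0,4](1)
Move 3: P2 pit3 -> P1=[4,5,5,5,0,6](1) P2=[3,6,2,0,1,5](1)
Move 4: P1 pit0 -> P1=[0,6,6,6,0,6](8) P2=[3,0,2,0,1,5](1)
Move 5: P2 pit5 -> P1=[1,7,7,7,0,6](8) P2=[3,0,2,0,1,0](2)
Move 6: P2 pit4 -> P1=[0,7,7,7,0,6](8) P2=[3,0,2,0,0,0](4)
Move 7: P1 pit3 -> P1=[0,7,7,0,1,7](9) P2=[4,1,3,1,0,0](4)
Move 8: P1 pit4 -> P1=[0,7,7,0,0,8](9) P2=[4,1,3,1,0,0](4)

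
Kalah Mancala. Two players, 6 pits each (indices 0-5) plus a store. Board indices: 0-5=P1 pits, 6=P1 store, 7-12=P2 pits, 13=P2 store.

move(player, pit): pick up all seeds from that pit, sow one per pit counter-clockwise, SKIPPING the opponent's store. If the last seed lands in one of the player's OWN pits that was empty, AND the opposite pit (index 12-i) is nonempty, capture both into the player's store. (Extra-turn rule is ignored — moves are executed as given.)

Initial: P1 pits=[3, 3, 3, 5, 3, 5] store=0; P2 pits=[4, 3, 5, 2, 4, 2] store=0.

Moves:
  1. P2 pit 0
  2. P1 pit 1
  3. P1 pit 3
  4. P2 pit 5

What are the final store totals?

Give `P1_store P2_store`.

Answer: 1 1

Derivation:
Move 1: P2 pit0 -> P1=[3,3,3,5,3,5](0) P2=[0,4,6,3,5,2](0)
Move 2: P1 pit1 -> P1=[3,0,4,6,4,5](0) P2=[0,4,6,3,5,2](0)
Move 3: P1 pit3 -> P1=[3,0,4,0,5,6](1) P2=[1,5,7,3,5,2](0)
Move 4: P2 pit5 -> P1=[4,0,4,0,5,6](1) P2=[1,5,7,3,5,0](1)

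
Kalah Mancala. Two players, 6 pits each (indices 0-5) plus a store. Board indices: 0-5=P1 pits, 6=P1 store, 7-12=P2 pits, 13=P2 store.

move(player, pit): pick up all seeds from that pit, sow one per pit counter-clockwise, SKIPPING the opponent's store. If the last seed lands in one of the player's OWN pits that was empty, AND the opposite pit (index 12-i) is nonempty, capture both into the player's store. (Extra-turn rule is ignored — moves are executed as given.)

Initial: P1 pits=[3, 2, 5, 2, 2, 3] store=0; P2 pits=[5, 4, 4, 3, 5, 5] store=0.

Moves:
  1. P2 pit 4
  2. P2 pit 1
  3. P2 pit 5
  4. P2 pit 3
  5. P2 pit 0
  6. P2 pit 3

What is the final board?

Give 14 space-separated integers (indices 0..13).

Move 1: P2 pit4 -> P1=[4,3,6,2,2,3](0) P2=[5,4,4,3,0,6](1)
Move 2: P2 pit1 -> P1=[4,3,6,2,2,3](0) P2=[5,0,5,4,1,7](1)
Move 3: P2 pit5 -> P1=[5,4,7,3,3,4](0) P2=[5,0,5,4,1,0](2)
Move 4: P2 pit3 -> P1=[6,4,7,3,3,4](0) P2=[5,0,5,0,2,1](3)
Move 5: P2 pit0 -> P1=[6,4,7,3,3,4](0) P2=[0,1,6,1,3,2](3)
Move 6: P2 pit3 -> P1=[6,4,7,3,3,4](0) P2=[0,1,6,0,4,2](3)

Answer: 6 4 7 3 3 4 0 0 1 6 0 4 2 3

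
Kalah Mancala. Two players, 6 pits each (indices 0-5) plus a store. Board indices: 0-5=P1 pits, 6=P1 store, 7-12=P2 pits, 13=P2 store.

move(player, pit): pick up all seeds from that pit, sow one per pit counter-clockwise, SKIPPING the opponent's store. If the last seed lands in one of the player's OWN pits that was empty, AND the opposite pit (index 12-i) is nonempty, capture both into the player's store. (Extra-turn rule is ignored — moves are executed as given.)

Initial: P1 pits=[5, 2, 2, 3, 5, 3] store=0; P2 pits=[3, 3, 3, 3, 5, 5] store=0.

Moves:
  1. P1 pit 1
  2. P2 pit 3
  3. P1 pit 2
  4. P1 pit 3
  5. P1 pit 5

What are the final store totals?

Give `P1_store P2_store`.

Move 1: P1 pit1 -> P1=[5,0,3,4,5,3](0) P2=[3,3,3,3,5,5](0)
Move 2: P2 pit3 -> P1=[5,0,3,4,5,3](0) P2=[3,3,3,0,6,6](1)
Move 3: P1 pit2 -> P1=[5,0,0,5,6,4](0) P2=[3,3,3,0,6,6](1)
Move 4: P1 pit3 -> P1=[5,0,0,0,7,5](1) P2=[4,4,3,0,6,6](1)
Move 5: P1 pit5 -> P1=[5,0,0,0,7,0](2) P2=[5,5,4,1,6,6](1)

Answer: 2 1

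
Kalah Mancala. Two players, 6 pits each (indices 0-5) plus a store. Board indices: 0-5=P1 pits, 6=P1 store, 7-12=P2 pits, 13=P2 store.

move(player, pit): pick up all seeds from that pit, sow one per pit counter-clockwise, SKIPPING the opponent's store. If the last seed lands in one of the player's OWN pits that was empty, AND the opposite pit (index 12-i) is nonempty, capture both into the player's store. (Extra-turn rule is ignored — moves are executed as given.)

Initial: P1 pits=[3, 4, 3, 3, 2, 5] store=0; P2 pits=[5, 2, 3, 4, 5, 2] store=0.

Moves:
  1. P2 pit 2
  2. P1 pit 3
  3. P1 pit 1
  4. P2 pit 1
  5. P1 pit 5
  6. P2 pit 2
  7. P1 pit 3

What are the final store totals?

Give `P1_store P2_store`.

Move 1: P2 pit2 -> P1=[3,4,3,3,2,5](0) P2=[5,2,0,5,6,3](0)
Move 2: P1 pit3 -> P1=[3,4,3,0,3,6](1) P2=[5,2,0,5,6,3](0)
Move 3: P1 pit1 -> P1=[3,0,4,1,4,7](1) P2=[5,2,0,5,6,3](0)
Move 4: P2 pit1 -> P1=[3,0,4,1,4,7](1) P2=[5,0,1,6,6,3](0)
Move 5: P1 pit5 -> P1=[3,0,4,1,4,0](2) P2=[6,1,2,7,7,4](0)
Move 6: P2 pit2 -> P1=[3,0,4,1,4,0](2) P2=[6,1,0,8,8,4](0)
Move 7: P1 pit3 -> P1=[3,0,4,0,5,0](2) P2=[6,1,0,8,8,4](0)

Answer: 2 0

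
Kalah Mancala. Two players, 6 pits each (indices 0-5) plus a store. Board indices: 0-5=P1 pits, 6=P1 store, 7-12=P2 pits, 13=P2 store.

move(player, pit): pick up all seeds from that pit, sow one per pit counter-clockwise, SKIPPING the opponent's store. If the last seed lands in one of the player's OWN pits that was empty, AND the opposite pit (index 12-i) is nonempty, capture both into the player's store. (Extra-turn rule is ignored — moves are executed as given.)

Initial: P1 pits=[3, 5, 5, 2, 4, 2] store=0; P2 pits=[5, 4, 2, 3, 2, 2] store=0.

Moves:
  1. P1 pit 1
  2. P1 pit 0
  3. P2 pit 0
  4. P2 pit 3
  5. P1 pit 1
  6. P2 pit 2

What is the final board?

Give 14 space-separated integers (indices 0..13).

Move 1: P1 pit1 -> P1=[3,0,6,3,5,3](1) P2=[5,4,2,3,2,2](0)
Move 2: P1 pit0 -> P1=[0,1,7,4,5,3](1) P2=[5,4,2,3,2,2](0)
Move 3: P2 pit0 -> P1=[0,1,7,4,5,3](1) P2=[0,5,3,4,3,3](0)
Move 4: P2 pit3 -> P1=[1,1,7,4,5,3](1) P2=[0,5,3,0,4,4](1)
Move 5: P1 pit1 -> P1=[1,0,8,4,5,3](1) P2=[0,5,3,0,4,4](1)
Move 6: P2 pit2 -> P1=[1,0,8,4,5,3](1) P2=[0,5,0,1,5,5](1)

Answer: 1 0 8 4 5 3 1 0 5 0 1 5 5 1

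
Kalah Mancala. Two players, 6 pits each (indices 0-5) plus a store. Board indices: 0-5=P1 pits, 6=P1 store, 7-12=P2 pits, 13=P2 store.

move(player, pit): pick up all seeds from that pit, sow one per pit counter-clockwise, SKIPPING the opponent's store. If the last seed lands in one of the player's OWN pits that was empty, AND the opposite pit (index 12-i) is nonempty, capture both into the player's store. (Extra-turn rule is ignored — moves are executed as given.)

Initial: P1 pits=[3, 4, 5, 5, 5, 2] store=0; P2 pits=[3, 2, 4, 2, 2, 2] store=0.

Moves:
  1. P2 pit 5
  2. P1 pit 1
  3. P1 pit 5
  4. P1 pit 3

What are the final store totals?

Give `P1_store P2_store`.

Move 1: P2 pit5 -> P1=[4,4,5,5,5,2](0) P2=[3,2,4,2,2,0](1)
Move 2: P1 pit1 -> P1=[4,0,6,6,6,3](0) P2=[3,2,4,2,2,0](1)
Move 3: P1 pit5 -> P1=[4,0,6,6,6,0](1) P2=[4,3,4,2,2,0](1)
Move 4: P1 pit3 -> P1=[4,0,6,0,7,1](2) P2=[5,4,5,2,2,0](1)

Answer: 2 1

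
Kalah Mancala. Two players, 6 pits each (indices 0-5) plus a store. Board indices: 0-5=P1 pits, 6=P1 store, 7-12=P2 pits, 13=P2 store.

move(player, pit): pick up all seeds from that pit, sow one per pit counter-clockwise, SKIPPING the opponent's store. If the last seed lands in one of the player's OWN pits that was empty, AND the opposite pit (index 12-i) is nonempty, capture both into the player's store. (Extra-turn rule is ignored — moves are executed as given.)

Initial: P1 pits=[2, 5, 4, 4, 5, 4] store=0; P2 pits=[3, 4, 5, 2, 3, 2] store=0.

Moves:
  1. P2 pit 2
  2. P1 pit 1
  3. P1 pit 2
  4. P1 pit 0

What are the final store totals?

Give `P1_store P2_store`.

Answer: 2 1

Derivation:
Move 1: P2 pit2 -> P1=[3,5,4,4,5,4](0) P2=[3,4,0,3,4,3](1)
Move 2: P1 pit1 -> P1=[3,0,5,5,6,5](1) P2=[3,4,0,3,4,3](1)
Move 3: P1 pit2 -> P1=[3,0,0,6,7,6](2) P2=[4,4,0,3,4,3](1)
Move 4: P1 pit0 -> P1=[0,1,1,7,7,6](2) P2=[4,4,0,3,4,3](1)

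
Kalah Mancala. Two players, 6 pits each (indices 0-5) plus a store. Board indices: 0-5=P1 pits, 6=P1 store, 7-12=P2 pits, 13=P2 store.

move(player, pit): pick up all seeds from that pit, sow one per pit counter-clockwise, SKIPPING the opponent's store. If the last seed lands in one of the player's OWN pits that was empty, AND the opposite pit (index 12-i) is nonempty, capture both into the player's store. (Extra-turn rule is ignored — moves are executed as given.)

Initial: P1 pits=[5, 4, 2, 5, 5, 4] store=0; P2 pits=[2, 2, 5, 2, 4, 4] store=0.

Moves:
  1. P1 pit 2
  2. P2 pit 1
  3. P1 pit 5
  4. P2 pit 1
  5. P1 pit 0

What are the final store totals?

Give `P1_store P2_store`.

Answer: 5 0

Derivation:
Move 1: P1 pit2 -> P1=[5,4,0,6,6,4](0) P2=[2,2,5,2,4,4](0)
Move 2: P2 pit1 -> P1=[5,4,0,6,6,4](0) P2=[2,0,6,3,4,4](0)
Move 3: P1 pit5 -> P1=[5,4,0,6,6,0](1) P2=[3,1,7,3,4,4](0)
Move 4: P2 pit1 -> P1=[5,4,0,6,6,0](1) P2=[3,0,8,3,4,4](0)
Move 5: P1 pit0 -> P1=[0,5,1,7,7,0](5) P2=[0,0,8,3,4,4](0)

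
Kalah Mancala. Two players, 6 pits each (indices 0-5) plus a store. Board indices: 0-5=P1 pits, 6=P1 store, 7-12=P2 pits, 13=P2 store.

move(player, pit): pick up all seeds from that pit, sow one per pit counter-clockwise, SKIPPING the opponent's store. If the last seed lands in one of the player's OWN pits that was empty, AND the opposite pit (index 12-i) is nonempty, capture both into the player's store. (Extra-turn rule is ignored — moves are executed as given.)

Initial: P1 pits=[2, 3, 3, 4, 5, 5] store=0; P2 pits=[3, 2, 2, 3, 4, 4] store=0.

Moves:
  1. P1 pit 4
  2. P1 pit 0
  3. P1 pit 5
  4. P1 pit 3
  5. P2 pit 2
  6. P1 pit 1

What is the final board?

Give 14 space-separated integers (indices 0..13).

Answer: 0 0 5 1 2 2 3 6 4 0 5 6 5 1

Derivation:
Move 1: P1 pit4 -> P1=[2,3,3,4,0,6](1) P2=[4,3,3,3,4,4](0)
Move 2: P1 pit0 -> P1=[0,4,4,4,0,6](1) P2=[4,3,3,3,4,4](0)
Move 3: P1 pit5 -> P1=[0,4,4,4,0,0](2) P2=[5,4,4,4,5,4](0)
Move 4: P1 pit3 -> P1=[0,4,4,0,1,1](3) P2=[6,4,4,4,5,4](0)
Move 5: P2 pit2 -> P1=[0,4,4,0,1,1](3) P2=[6,4,0,5,6,5](1)
Move 6: P1 pit1 -> P1=[0,0,5,1,2,2](3) P2=[6,4,0,5,6,5](1)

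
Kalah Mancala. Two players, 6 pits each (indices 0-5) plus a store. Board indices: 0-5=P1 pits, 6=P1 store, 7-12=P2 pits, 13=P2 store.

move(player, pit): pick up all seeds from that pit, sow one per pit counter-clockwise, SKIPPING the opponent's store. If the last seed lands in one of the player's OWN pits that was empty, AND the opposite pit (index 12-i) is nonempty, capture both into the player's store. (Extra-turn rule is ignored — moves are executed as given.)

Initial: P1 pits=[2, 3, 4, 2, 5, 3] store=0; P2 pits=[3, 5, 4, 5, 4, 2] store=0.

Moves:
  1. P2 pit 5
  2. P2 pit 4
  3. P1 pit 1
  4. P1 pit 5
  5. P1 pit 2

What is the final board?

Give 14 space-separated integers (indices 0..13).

Answer: 4 0 0 4 7 1 2 5 6 5 5 0 1 2

Derivation:
Move 1: P2 pit5 -> P1=[3,3,4,2,5,3](0) P2=[3,5,4,5,4,0](1)
Move 2: P2 pit4 -> P1=[4,4,4,2,5,3](0) P2=[3,5,4,5,0,1](2)
Move 3: P1 pit1 -> P1=[4,0,5,3,6,4](0) P2=[3,5,4,5,0,1](2)
Move 4: P1 pit5 -> P1=[4,0,5,3,6,0](1) P2=[4,6,5,5,0,1](2)
Move 5: P1 pit2 -> P1=[4,0,0,4,7,1](2) P2=[5,6,5,5,0,1](2)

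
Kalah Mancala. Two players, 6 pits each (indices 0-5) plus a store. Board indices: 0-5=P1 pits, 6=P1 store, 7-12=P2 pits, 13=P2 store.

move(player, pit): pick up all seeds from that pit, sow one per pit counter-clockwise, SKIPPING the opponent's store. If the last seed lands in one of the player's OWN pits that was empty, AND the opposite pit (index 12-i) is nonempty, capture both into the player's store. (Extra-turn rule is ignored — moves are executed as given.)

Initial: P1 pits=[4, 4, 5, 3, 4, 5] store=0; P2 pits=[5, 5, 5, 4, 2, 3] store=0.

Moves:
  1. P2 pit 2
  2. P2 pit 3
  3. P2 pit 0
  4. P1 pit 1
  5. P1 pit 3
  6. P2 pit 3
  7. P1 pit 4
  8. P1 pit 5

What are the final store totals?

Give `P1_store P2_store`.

Move 1: P2 pit2 -> P1=[5,4,5,3,4,5](0) P2=[5,5,0,5,3,4](1)
Move 2: P2 pit3 -> P1=[6,5,5,3,4,5](0) P2=[5,5,0,0,4,5](2)
Move 3: P2 pit0 -> P1=[6,5,5,3,4,5](0) P2=[0,6,1,1,5,6](2)
Move 4: P1 pit1 -> P1=[6,0,6,4,5,6](1) P2=[0,6,1,1,5,6](2)
Move 5: P1 pit3 -> P1=[6,0,6,0,6,7](2) P2=[1,6,1,1,5,6](2)
Move 6: P2 pit3 -> P1=[6,0,6,0,6,7](2) P2=[1,6,1,0,6,6](2)
Move 7: P1 pit4 -> P1=[6,0,6,0,0,8](3) P2=[2,7,2,1,6,6](2)
Move 8: P1 pit5 -> P1=[7,0,6,0,0,0](4) P2=[3,8,3,2,7,7](2)

Answer: 4 2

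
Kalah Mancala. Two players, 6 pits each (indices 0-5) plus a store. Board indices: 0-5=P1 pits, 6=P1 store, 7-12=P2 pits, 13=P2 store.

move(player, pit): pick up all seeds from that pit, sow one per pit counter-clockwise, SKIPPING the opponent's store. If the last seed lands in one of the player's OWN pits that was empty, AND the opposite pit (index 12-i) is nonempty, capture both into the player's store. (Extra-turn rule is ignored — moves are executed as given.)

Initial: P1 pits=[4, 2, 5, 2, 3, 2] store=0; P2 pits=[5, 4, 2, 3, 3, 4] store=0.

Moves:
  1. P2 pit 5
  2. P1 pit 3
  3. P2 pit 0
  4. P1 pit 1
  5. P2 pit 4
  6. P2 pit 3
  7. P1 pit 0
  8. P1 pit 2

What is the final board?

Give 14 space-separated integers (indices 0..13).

Answer: 0 2 0 2 6 4 1 1 6 4 1 1 2 9

Derivation:
Move 1: P2 pit5 -> P1=[5,3,6,2,3,2](0) P2=[5,4,2,3,3,0](1)
Move 2: P1 pit3 -> P1=[5,3,6,0,4,3](0) P2=[5,4,2,3,3,0](1)
Move 3: P2 pit0 -> P1=[0,3,6,0,4,3](0) P2=[0,5,3,4,4,0](7)
Move 4: P1 pit1 -> P1=[0,0,7,1,5,3](0) P2=[0,5,3,4,4,0](7)
Move 5: P2 pit4 -> P1=[1,1,7,1,5,3](0) P2=[0,5,3,4,0,1](8)
Move 6: P2 pit3 -> P1=[2,1,7,1,5,3](0) P2=[0,5,3,0,1,2](9)
Move 7: P1 pit0 -> P1=[0,2,8,1,5,3](0) P2=[0,5,3,0,1,2](9)
Move 8: P1 pit2 -> P1=[0,2,0,2,6,4](1) P2=[1,6,4,1,1,2](9)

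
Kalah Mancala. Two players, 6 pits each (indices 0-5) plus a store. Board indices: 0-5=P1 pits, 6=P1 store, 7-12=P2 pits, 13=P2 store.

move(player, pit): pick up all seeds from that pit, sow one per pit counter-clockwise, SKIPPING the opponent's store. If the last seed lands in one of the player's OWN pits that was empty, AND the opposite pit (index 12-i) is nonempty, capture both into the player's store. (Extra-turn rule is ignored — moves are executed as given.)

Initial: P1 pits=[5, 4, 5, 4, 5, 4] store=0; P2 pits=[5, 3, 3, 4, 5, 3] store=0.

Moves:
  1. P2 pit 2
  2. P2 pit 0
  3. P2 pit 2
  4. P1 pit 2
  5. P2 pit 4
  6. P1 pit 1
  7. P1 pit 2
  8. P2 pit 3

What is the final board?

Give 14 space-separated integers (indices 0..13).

Answer: 7 1 1 9 9 6 2 1 4 0 0 1 7 2

Derivation:
Move 1: P2 pit2 -> P1=[5,4,5,4,5,4](0) P2=[5,3,0,5,6,4](0)
Move 2: P2 pit0 -> P1=[5,4,5,4,5,4](0) P2=[0,4,1,6,7,5](0)
Move 3: P2 pit2 -> P1=[5,4,5,4,5,4](0) P2=[0,4,0,7,7,5](0)
Move 4: P1 pit2 -> P1=[5,4,0,5,6,5](1) P2=[1,4,0,7,7,5](0)
Move 5: P2 pit4 -> P1=[6,5,1,6,7,5](1) P2=[1,4,0,7,0,6](1)
Move 6: P1 pit1 -> P1=[6,0,2,7,8,6](2) P2=[1,4,0,7,0,6](1)
Move 7: P1 pit2 -> P1=[6,0,0,8,9,6](2) P2=[1,4,0,7,0,6](1)
Move 8: P2 pit3 -> P1=[7,1,1,9,9,6](2) P2=[1,4,0,0,1,7](2)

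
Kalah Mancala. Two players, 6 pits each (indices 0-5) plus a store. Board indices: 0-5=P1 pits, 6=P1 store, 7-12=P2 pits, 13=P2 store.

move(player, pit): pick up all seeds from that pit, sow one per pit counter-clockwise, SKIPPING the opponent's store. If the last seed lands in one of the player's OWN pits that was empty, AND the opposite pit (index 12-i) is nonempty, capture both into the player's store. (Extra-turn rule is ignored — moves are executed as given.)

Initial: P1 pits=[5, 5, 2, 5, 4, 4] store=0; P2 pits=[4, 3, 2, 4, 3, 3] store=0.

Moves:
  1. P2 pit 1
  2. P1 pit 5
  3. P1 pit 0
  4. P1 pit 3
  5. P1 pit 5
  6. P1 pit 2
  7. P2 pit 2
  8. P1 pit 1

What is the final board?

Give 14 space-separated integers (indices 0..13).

Answer: 1 0 1 2 8 1 12 1 2 0 6 5 4 1

Derivation:
Move 1: P2 pit1 -> P1=[5,5,2,5,4,4](0) P2=[4,0,3,5,4,3](0)
Move 2: P1 pit5 -> P1=[5,5,2,5,4,0](1) P2=[5,1,4,5,4,3](0)
Move 3: P1 pit0 -> P1=[0,6,3,6,5,0](7) P2=[0,1,4,5,4,3](0)
Move 4: P1 pit3 -> P1=[0,6,3,0,6,1](8) P2=[1,2,5,5,4,3](0)
Move 5: P1 pit5 -> P1=[0,6,3,0,6,0](9) P2=[1,2,5,5,4,3](0)
Move 6: P1 pit2 -> P1=[0,6,0,1,7,0](11) P2=[0,2,5,5,4,3](0)
Move 7: P2 pit2 -> P1=[1,6,0,1,7,0](11) P2=[0,2,0,6,5,4](1)
Move 8: P1 pit1 -> P1=[1,0,1,2,8,1](12) P2=[1,2,0,6,5,4](1)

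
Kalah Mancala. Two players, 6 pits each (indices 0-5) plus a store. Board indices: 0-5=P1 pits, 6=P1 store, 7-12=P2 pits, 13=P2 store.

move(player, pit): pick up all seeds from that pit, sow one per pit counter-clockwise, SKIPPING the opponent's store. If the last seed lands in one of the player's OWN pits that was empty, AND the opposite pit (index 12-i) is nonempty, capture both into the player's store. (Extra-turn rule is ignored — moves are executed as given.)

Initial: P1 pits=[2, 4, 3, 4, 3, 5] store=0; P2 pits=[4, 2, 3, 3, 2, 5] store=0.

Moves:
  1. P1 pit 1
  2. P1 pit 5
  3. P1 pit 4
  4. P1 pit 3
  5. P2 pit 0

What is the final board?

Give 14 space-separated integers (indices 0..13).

Answer: 3 0 4 0 1 2 3 0 6 5 5 4 6 1

Derivation:
Move 1: P1 pit1 -> P1=[2,0,4,5,4,6](0) P2=[4,2,3,3,2,5](0)
Move 2: P1 pit5 -> P1=[2,0,4,5,4,0](1) P2=[5,3,4,4,3,5](0)
Move 3: P1 pit4 -> P1=[2,0,4,5,0,1](2) P2=[6,4,4,4,3,5](0)
Move 4: P1 pit3 -> P1=[2,0,4,0,1,2](3) P2=[7,5,4,4,3,5](0)
Move 5: P2 pit0 -> P1=[3,0,4,0,1,2](3) P2=[0,6,5,5,4,6](1)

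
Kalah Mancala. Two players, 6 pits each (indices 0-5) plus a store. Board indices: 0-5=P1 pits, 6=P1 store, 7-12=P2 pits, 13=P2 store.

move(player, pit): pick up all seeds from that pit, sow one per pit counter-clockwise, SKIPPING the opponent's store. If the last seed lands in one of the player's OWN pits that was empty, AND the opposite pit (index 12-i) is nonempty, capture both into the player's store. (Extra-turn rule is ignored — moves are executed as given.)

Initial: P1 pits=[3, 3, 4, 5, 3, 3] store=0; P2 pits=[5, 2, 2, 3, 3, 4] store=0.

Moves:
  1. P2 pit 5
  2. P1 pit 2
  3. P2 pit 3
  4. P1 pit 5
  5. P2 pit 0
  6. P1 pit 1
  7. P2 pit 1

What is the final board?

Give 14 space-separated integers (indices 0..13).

Move 1: P2 pit5 -> P1=[4,4,5,5,3,3](0) P2=[5,2,2,3,3,0](1)
Move 2: P1 pit2 -> P1=[4,4,0,6,4,4](1) P2=[6,2,2,3,3,0](1)
Move 3: P2 pit3 -> P1=[4,4,0,6,4,4](1) P2=[6,2,2,0,4,1](2)
Move 4: P1 pit5 -> P1=[4,4,0,6,4,0](2) P2=[7,3,3,0,4,1](2)
Move 5: P2 pit0 -> P1=[5,4,0,6,4,0](2) P2=[0,4,4,1,5,2](3)
Move 6: P1 pit1 -> P1=[5,0,1,7,5,1](2) P2=[0,4,4,1,5,2](3)
Move 7: P2 pit1 -> P1=[5,0,1,7,5,1](2) P2=[0,0,5,2,6,3](3)

Answer: 5 0 1 7 5 1 2 0 0 5 2 6 3 3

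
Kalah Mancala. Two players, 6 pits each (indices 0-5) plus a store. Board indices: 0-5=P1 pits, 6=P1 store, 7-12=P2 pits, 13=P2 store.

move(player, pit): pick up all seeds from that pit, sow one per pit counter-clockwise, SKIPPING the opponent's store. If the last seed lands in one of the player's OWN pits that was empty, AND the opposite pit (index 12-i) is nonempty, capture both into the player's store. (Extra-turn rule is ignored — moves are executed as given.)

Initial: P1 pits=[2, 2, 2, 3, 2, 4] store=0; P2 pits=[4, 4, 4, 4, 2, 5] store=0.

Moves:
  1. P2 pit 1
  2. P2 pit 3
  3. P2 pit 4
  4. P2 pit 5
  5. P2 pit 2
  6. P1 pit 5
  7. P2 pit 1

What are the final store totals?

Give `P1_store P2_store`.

Move 1: P2 pit1 -> P1=[2,2,2,3,2,4](0) P2=[4,0,5,5,3,6](0)
Move 2: P2 pit3 -> P1=[3,3,2,3,2,4](0) P2=[4,0,5,0,4,7](1)
Move 3: P2 pit4 -> P1=[4,4,2,3,2,4](0) P2=[4,0,5,0,0,8](2)
Move 4: P2 pit5 -> P1=[5,5,3,4,3,5](0) P2=[5,0,5,0,0,0](3)
Move 5: P2 pit2 -> P1=[6,5,3,4,3,5](0) P2=[5,0,0,1,1,1](4)
Move 6: P1 pit5 -> P1=[6,5,3,4,3,0](1) P2=[6,1,1,2,1,1](4)
Move 7: P2 pit1 -> P1=[6,5,3,4,3,0](1) P2=[6,0,2,2,1,1](4)

Answer: 1 4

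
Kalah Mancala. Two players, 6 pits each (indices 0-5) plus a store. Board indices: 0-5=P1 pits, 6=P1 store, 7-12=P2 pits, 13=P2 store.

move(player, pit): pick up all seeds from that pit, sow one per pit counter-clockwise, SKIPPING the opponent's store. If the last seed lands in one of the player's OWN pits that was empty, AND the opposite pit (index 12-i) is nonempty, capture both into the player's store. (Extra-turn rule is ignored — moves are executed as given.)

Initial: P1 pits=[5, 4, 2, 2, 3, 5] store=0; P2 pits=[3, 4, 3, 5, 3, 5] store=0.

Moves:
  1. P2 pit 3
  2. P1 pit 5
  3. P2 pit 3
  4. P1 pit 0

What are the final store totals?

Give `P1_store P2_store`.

Move 1: P2 pit3 -> P1=[6,5,2,2,3,5](0) P2=[3,4,3,0,4,6](1)
Move 2: P1 pit5 -> P1=[6,5,2,2,3,0](1) P2=[4,5,4,1,4,6](1)
Move 3: P2 pit3 -> P1=[6,5,2,2,3,0](1) P2=[4,5,4,0,5,6](1)
Move 4: P1 pit0 -> P1=[0,6,3,3,4,1](2) P2=[4,5,4,0,5,6](1)

Answer: 2 1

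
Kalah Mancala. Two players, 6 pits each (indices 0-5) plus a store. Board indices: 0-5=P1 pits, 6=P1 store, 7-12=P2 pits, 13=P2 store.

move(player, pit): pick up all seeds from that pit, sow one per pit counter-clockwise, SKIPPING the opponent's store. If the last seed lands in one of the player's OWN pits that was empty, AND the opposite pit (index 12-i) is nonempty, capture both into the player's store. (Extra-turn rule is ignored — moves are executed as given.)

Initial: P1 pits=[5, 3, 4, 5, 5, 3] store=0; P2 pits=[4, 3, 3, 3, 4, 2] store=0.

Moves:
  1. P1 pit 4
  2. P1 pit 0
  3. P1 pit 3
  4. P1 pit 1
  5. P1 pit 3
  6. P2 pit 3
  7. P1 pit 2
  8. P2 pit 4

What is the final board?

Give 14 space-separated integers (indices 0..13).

Answer: 1 1 1 1 5 8 3 7 6 5 0 0 4 2

Derivation:
Move 1: P1 pit4 -> P1=[5,3,4,5,0,4](1) P2=[5,4,4,3,4,2](0)
Move 2: P1 pit0 -> P1=[0,4,5,6,1,5](1) P2=[5,4,4,3,4,2](0)
Move 3: P1 pit3 -> P1=[0,4,5,0,2,6](2) P2=[6,5,5,3,4,2](0)
Move 4: P1 pit1 -> P1=[0,0,6,1,3,7](2) P2=[6,5,5,3,4,2](0)
Move 5: P1 pit3 -> P1=[0,0,6,0,4,7](2) P2=[6,5,5,3,4,2](0)
Move 6: P2 pit3 -> P1=[0,0,6,0,4,7](2) P2=[6,5,5,0,5,3](1)
Move 7: P1 pit2 -> P1=[0,0,0,1,5,8](3) P2=[7,6,5,0,5,3](1)
Move 8: P2 pit4 -> P1=[1,1,1,1,5,8](3) P2=[7,6,5,0,0,4](2)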